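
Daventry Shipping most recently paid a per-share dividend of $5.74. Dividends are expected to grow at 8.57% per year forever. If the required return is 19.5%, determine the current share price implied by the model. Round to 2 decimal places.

Gordon growth model: P₀ = D₁/(r − g). D₁ = 5.74 × (1 + 0.0857) = 6.2319.
P₀ = 6.2319 / (0.195 − 0.0857) = 6.2319 / 0.1093 = 57.0166

$57.02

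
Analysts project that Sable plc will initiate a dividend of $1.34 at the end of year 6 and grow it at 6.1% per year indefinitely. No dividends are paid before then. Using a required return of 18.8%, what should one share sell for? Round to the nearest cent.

Deferred-dividend DDM. At t=5 the remaining stream is a growing perpetuity with first payment D_6 = 1.34.
V_5 = D_6/(r−g) = 1.34/(0.188−0.061) = 10.5512
P₀ = V_5/(1+r)^5 = 10.5512/(1+0.188)^5 = 4.4588

$4.46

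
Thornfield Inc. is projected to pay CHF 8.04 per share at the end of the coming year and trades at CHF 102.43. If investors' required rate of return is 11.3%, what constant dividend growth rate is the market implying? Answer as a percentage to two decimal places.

3.45%

From P₀ = D₁/(r − g), the implied growth is g = r − D₁/P₀.
g = 0.113 − 8.04/102.43 = 0.113 − 0.07849 = 0.03451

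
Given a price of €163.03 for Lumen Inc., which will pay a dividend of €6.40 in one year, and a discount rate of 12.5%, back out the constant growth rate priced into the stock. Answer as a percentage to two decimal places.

8.57%

From P₀ = D₁/(r − g), the implied growth is g = r − D₁/P₀.
g = 0.125 − 6.40/163.03 = 0.125 − 0.03926 = 0.08574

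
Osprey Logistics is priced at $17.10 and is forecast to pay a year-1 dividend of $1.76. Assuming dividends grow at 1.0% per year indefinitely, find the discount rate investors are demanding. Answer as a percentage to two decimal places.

Rearranging the constant-growth DDM: r = D₁/P₀ + g.
r = 1.7600 / 17.10 + 0.01 = 0.10292 + 0.01 = 0.11292

11.29%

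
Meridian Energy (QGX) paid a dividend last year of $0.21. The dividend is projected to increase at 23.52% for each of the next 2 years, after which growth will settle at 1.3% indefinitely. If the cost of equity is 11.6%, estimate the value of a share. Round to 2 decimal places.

Two-stage DDM. Project D₁…D_2 at 0.2352, terminal growth 0.013, discount at r = 0.116.
D_1 = 0.2594
D_2 = 0.3204
Terminal value at t=2: TV = D_3/(r−g) = 0.3246/(0.116−0.013) = 3.1511
P₀ = 0.2594/(1+0.116)^1 + 0.3204/(1+0.116)^2 + 3.1511/(1+0.116)^2 = 3.0198

$3.02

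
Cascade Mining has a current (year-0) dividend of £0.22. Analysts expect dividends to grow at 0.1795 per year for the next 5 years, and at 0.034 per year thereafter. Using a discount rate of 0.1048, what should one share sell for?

£5.80

Two-stage DDM. Project D₁…D_5 at 0.1795, terminal growth 0.034, discount at r = 0.1048.
D_1 = 0.2595
D_2 = 0.3061
D_3 = 0.3610
D_4 = 0.4258
D_5 = 0.5022
Terminal value at t=5: TV = D_6/(r−g) = 0.5193/(0.1048−0.034) = 7.3350
P₀ = 0.2595/(1+0.1048)^1 + 0.3061/(1+0.1048)^2 + 0.3610/(1+0.1048)^3 + 0.4258/(1+0.1048)^4 + 0.5022/(1+0.1048)^5 + 7.3350/(1+0.1048)^5 = 5.8007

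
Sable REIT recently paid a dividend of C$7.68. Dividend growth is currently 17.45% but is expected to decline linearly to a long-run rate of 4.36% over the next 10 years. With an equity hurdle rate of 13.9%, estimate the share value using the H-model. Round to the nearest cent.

C$136.70

H-model: P₀ = D₀[(1+g_L) + H(g_S−g_L)]/(r−g_L), with H = 10/2 = 5.
P₀ = 7.68 × [(1+0.0436) + 5×(0.1745−0.0436)] / (0.139−0.0436)
   = 7.68 × 1.6981 / 0.0954 = 136.7024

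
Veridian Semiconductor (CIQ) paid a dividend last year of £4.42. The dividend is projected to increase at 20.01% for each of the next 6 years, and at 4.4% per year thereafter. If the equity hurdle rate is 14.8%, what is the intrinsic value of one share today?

Two-stage DDM. Project D₁…D_6 at 0.2001, terminal growth 0.044, discount at r = 0.148.
D_1 = 5.3044
D_2 = 6.3659
D_3 = 7.6397
D_4 = 9.1684
D_5 = 11.0030
D_6 = 13.2046
Terminal value at t=6: TV = D_7/(r−g) = 13.7857/(0.148−0.044) = 132.5544
P₀ = 5.3044/(1+0.148)^1 + 6.3659/(1+0.148)^2 + 7.6397/(1+0.148)^3 + 9.1684/(1+0.148)^4 + 11.0030/(1+0.148)^5 + 13.2046/(1+0.148)^6 + 132.5544/(1+0.148)^6 = 88.9745

£88.97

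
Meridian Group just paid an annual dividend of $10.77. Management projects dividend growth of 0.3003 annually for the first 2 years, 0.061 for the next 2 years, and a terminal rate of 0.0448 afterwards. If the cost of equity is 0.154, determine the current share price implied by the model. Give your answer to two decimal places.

Three-stage DDM. Project D₁…D_4; terminal Gordon value at t=4 with g = 0.0448; discount at r = 0.154.
D_1 = 14.0042
D_2 = 18.2097
D_3 = 19.3205
D_4 = 20.4990
TV_4 = 21.4174/(0.154−0.0448) = 196.1300
P₀ = Σ Dₜ/(1+r)ᵗ + TV_4/(1+r)^4 = 160.5312

$160.53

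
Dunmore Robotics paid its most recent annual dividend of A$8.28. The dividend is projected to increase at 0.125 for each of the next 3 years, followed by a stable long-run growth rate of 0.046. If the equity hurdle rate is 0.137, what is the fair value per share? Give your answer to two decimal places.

A$116.51

Two-stage DDM. Project D₁…D_3 at 0.125, terminal growth 0.046, discount at r = 0.137.
D_1 = 9.3150
D_2 = 10.4794
D_3 = 11.7893
Terminal value at t=3: TV = D_4/(r−g) = 12.3316/(0.137−0.046) = 135.5121
P₀ = 9.3150/(1+0.137)^1 + 10.4794/(1+0.137)^2 + 11.7893/(1+0.137)^3 + 135.5121/(1+0.137)^3 = 116.5121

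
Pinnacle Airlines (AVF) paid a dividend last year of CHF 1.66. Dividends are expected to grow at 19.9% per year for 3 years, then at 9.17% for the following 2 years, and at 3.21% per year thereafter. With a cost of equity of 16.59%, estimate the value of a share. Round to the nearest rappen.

Three-stage DDM. Project D₁…D_5; terminal Gordon value at t=5 with g = 0.0321; discount at r = 0.1659.
D_1 = 1.9903
D_2 = 2.3864
D_3 = 2.8613
D_4 = 3.1237
D_5 = 3.4101
TV_5 = 3.5196/(0.1659−0.0321) = 26.3050
P₀ = Σ Dₜ/(1+r)ᵗ + TV_5/(1+r)^5 = 20.7521

CHF 20.75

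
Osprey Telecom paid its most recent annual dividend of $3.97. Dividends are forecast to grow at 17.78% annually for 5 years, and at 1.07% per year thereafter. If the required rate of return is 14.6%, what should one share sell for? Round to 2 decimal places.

$55.57

Two-stage DDM. Project D₁…D_5 at 0.1778, terminal growth 0.0107, discount at r = 0.146.
D_1 = 4.6759
D_2 = 5.5072
D_3 = 6.4864
D_4 = 7.6397
D_5 = 8.9980
Terminal value at t=5: TV = D_6/(r−g) = 9.0943/(0.146−0.0107) = 67.2160
P₀ = 4.6759/(1+0.146)^1 + 5.5072/(1+0.146)^2 + 6.4864/(1+0.146)^3 + 7.6397/(1+0.146)^4 + 8.9980/(1+0.146)^5 + 67.2160/(1+0.146)^5 = 55.5704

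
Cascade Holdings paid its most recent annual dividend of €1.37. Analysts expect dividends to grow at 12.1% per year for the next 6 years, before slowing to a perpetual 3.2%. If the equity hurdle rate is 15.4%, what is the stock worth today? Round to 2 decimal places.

€17.17

Two-stage DDM. Project D₁…D_6 at 0.121, terminal growth 0.032, discount at r = 0.154.
D_1 = 1.5358
D_2 = 1.7216
D_3 = 1.9299
D_4 = 2.1634
D_5 = 2.4252
D_6 = 2.7187
Terminal value at t=6: TV = D_7/(r−g) = 2.8057/(0.154−0.032) = 22.9972
P₀ = 1.5358/(1+0.154)^1 + 1.7216/(1+0.154)^2 + 1.9299/(1+0.154)^3 + 2.1634/(1+0.154)^4 + 2.4252/(1+0.154)^5 + 2.7187/(1+0.154)^6 + 22.9972/(1+0.154)^6 = 17.1727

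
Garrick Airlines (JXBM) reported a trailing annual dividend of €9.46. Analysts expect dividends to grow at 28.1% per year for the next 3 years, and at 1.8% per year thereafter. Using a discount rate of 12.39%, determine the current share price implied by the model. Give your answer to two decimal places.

Two-stage DDM. Project D₁…D_3 at 0.281, terminal growth 0.018, discount at r = 0.1239.
D_1 = 12.1183
D_2 = 15.5235
D_3 = 19.8856
Terminal value at t=3: TV = D_4/(r−g) = 20.2435/(0.1239−0.018) = 191.1571
P₀ = 12.1183/(1+0.1239)^1 + 15.5235/(1+0.1239)^2 + 19.8856/(1+0.1239)^3 + 191.1571/(1+0.1239)^3 = 171.7295

€171.73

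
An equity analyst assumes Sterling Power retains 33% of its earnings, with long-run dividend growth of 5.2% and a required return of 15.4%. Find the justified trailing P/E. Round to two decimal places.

6.91

Payout ratio b = 1 − 0.33 = 0.67.
Justified trailing P/E = b(1+g)/(r−g) = 0.67×(1+0.052)/(0.154−0.052) = 6.9102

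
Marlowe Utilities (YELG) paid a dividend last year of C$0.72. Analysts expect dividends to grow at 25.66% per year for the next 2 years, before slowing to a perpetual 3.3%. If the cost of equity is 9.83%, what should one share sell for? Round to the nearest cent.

Two-stage DDM. Project D₁…D_2 at 0.2566, terminal growth 0.033, discount at r = 0.0983.
D_1 = 0.9048
D_2 = 1.1369
Terminal value at t=2: TV = D_3/(r−g) = 1.1744/(0.0983−0.033) = 17.9851
P₀ = 0.9048/(1+0.0983)^1 + 1.1369/(1+0.0983)^2 + 17.9851/(1+0.0983)^2 = 16.6761

C$16.68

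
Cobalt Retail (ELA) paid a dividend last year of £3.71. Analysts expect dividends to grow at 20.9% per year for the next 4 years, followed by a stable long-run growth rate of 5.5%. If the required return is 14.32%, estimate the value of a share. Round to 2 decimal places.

Two-stage DDM. Project D₁…D_4 at 0.209, terminal growth 0.055, discount at r = 0.1432.
D_1 = 4.4854
D_2 = 5.4228
D_3 = 6.5562
D_4 = 7.9265
Terminal value at t=4: TV = D_5/(r−g) = 8.3624/(0.1432−0.055) = 94.8119
P₀ = 4.4854/(1+0.1432)^1 + 5.4228/(1+0.1432)^2 + 6.5562/(1+0.1432)^3 + 7.9265/(1+0.1432)^4 + 94.8119/(1+0.1432)^4 = 72.6122

£72.61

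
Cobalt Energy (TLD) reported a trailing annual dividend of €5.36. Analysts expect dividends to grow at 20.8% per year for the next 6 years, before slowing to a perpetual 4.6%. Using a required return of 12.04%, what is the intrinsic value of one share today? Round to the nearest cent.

Two-stage DDM. Project D₁…D_6 at 0.208, terminal growth 0.046, discount at r = 0.1204.
D_1 = 6.4749
D_2 = 7.8217
D_3 = 9.4486
D_4 = 11.4139
D_5 = 13.7879
D_6 = 16.6558
Terminal value at t=6: TV = D_7/(r−g) = 17.4220/(0.1204−0.046) = 234.1667
P₀ = 6.4749/(1+0.1204)^1 + 7.8217/(1+0.1204)^2 + 9.4486/(1+0.1204)^3 + 11.4139/(1+0.1204)^4 + 13.7879/(1+0.1204)^5 + 16.6558/(1+0.1204)^6 + 234.1667/(1+0.1204)^6 = 160.5837

€160.58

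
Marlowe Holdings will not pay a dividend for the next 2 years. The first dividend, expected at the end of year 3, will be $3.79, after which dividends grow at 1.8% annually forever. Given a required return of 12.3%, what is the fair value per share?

$28.62

Deferred-dividend DDM. At t=2 the remaining stream is a growing perpetuity with first payment D_3 = 3.79.
V_2 = D_3/(r−g) = 3.79/(0.123−0.018) = 36.0952
P₀ = V_2/(1+r)^2 = 36.0952/(1+0.123)^2 = 28.6214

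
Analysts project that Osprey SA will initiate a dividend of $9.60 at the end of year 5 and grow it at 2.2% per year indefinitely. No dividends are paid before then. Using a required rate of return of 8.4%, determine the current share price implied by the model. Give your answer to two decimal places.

$112.14

Deferred-dividend DDM. At t=4 the remaining stream is a growing perpetuity with first payment D_5 = 9.60.
V_4 = D_5/(r−g) = 9.60/(0.084−0.022) = 154.8387
P₀ = V_4/(1+r)^4 = 154.8387/(1+0.084)^4 = 112.1405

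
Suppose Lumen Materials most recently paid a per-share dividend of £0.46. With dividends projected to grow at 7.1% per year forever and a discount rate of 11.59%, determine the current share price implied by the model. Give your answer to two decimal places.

Gordon growth model: P₀ = D₁/(r − g). D₁ = 0.46 × (1 + 0.071) = 0.4927.
P₀ = 0.4927 / (0.1159 − 0.071) = 0.4927 / 0.0449 = 10.9724

£10.97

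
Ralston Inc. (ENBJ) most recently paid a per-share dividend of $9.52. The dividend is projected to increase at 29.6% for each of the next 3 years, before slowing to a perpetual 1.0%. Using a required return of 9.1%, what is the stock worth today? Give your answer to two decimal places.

$239.68

Two-stage DDM. Project D₁…D_3 at 0.296, terminal growth 0.01, discount at r = 0.091.
D_1 = 12.3379
D_2 = 15.9899
D_3 = 20.7230
Terminal value at t=3: TV = D_4/(r−g) = 20.9302/(0.091−0.01) = 258.3975
P₀ = 12.3379/(1+0.091)^1 + 15.9899/(1+0.091)^2 + 20.7230/(1+0.091)^3 + 258.3975/(1+0.091)^3 = 239.6827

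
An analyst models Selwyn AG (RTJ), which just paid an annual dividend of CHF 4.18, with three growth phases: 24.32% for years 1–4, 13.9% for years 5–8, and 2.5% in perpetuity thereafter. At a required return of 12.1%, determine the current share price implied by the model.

Three-stage DDM. Project D₁…D_8; terminal Gordon value at t=8 with g = 0.025; discount at r = 0.121.
D_1 = 5.1966
D_2 = 6.4604
D_3 = 8.0315
D_4 = 9.9848
D_5 = 11.3727
D_6 = 12.9535
D_7 = 14.7541
D_8 = 16.8049
TV_8 = 17.2250/(0.121−0.025) = 179.4270
P₀ = Σ Dₜ/(1+r)ᵗ + TV_8/(1+r)^8 = 120.0764

CHF 120.08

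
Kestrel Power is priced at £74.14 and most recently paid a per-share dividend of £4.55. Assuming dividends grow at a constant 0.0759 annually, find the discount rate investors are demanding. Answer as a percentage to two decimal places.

Rearranging the constant-growth DDM: r = D₁/P₀ + g.
D₁ = 4.55 × (1 + 0.0759) = 4.8953.
r = 4.8953 / 74.14 + 0.0759 = 0.06603 + 0.0759 = 0.14193

14.19%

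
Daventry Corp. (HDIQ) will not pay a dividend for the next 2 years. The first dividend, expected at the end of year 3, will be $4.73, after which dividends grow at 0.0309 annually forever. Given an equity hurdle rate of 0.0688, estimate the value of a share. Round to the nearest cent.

$109.25

Deferred-dividend DDM. At t=2 the remaining stream is a growing perpetuity with first payment D_3 = 4.73.
V_2 = D_3/(r−g) = 4.73/(0.0688−0.0309) = 124.8021
P₀ = V_2/(1+r)^2 = 124.8021/(1+0.0688)^2 = 109.2519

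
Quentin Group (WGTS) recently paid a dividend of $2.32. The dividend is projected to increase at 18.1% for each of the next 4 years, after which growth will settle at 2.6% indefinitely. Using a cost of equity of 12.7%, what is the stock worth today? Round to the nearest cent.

$38.87

Two-stage DDM. Project D₁…D_4 at 0.181, terminal growth 0.026, discount at r = 0.127.
D_1 = 2.7399
D_2 = 3.2358
D_3 = 3.8215
D_4 = 4.5132
Terminal value at t=4: TV = D_5/(r−g) = 4.6306/(0.127−0.026) = 45.8473
P₀ = 2.7399/(1+0.127)^1 + 3.2358/(1+0.127)^2 + 3.8215/(1+0.127)^3 + 4.5132/(1+0.127)^4 + 45.8473/(1+0.127)^4 = 38.8658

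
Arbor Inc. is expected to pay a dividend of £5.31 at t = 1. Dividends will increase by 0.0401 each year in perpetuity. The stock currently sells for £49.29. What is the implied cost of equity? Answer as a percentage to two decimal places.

14.78%

Rearranging the constant-growth DDM: r = D₁/P₀ + g.
r = 5.3100 / 49.29 + 0.0401 = 0.10773 + 0.0401 = 0.14783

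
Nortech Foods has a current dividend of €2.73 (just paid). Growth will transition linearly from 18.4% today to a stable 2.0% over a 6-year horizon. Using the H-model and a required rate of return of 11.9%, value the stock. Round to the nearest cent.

€41.69

H-model: P₀ = D₀[(1+g_L) + H(g_S−g_L)]/(r−g_L), with H = 6/2 = 3.
P₀ = 2.73 × [(1+0.02) + 3×(0.184−0.02)] / (0.119−0.02)
   = 2.73 × 1.5120 / 0.099 = 41.6945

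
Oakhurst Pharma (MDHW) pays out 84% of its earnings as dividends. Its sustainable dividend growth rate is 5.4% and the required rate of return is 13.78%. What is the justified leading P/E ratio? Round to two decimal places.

Justified leading P/E = b/(r−g) = 0.84/(0.1378−0.054) = 10.0239

10.02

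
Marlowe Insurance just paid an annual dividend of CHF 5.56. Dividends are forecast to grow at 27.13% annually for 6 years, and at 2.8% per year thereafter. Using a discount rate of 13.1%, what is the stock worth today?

Two-stage DDM. Project D₁…D_6 at 0.2713, terminal growth 0.028, discount at r = 0.131.
D_1 = 7.0684
D_2 = 8.9861
D_3 = 11.4240
D_4 = 14.5234
D_5 = 18.4635
D_6 = 23.4727
Terminal value at t=6: TV = D_7/(r−g) = 24.1299/(0.131−0.028) = 234.2712
P₀ = 7.0684/(1+0.131)^1 + 8.9861/(1+0.131)^2 + 11.4240/(1+0.131)^3 + 14.5234/(1+0.131)^4 + 18.4635/(1+0.131)^5 + 23.4727/(1+0.131)^6 + 234.2712/(1+0.131)^6 = 163.1680

CHF 163.17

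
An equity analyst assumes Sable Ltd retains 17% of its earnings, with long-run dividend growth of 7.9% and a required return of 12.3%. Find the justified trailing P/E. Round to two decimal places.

20.35

Payout ratio b = 1 − 0.17 = 0.83.
Justified trailing P/E = b(1+g)/(r−g) = 0.83×(1+0.079)/(0.123−0.079) = 20.3539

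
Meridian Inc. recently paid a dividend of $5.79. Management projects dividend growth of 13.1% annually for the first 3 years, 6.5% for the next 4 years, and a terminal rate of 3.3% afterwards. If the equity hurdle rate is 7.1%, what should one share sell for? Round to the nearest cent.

$227.53

Three-stage DDM. Project D₁…D_7; terminal Gordon value at t=7 with g = 0.033; discount at r = 0.071.
D_1 = 6.5485
D_2 = 7.4063
D_3 = 8.3766
D_4 = 8.9211
D_5 = 9.5009
D_6 = 10.1185
D_7 = 10.7762
TV_7 = 11.1318/(0.071−0.033) = 292.9419
P₀ = Σ Dₜ/(1+r)ᵗ + TV_7/(1+r)^7 = 227.5251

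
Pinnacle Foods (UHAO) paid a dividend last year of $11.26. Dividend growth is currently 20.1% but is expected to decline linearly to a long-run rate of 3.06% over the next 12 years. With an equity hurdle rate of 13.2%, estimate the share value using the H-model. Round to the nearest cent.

H-model: P₀ = D₀[(1+g_L) + H(g_S−g_L)]/(r−g_L), with H = 12/2 = 6.
P₀ = 11.26 × [(1+0.0306) + 6×(0.201−0.0306)] / (0.132−0.0306)
   = 11.26 × 2.0530 / 0.1014 = 227.9761

$227.98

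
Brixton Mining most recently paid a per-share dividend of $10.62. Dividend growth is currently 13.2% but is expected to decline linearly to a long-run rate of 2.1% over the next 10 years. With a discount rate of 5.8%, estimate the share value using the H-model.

$452.35

H-model: P₀ = D₀[(1+g_L) + H(g_S−g_L)]/(r−g_L), with H = 10/2 = 5.
P₀ = 10.62 × [(1+0.021) + 5×(0.132−0.021)] / (0.058−0.021)
   = 10.62 × 1.5760 / 0.037 = 452.3546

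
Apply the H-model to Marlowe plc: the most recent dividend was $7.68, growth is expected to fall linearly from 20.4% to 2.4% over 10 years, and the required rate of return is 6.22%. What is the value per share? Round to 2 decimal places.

H-model: P₀ = D₀[(1+g_L) + H(g_S−g_L)]/(r−g_L), with H = 10/2 = 5.
P₀ = 7.68 × [(1+0.024) + 5×(0.204−0.024)] / (0.0622−0.024)
   = 7.68 × 1.9240 / 0.0382 = 386.8147

$386.81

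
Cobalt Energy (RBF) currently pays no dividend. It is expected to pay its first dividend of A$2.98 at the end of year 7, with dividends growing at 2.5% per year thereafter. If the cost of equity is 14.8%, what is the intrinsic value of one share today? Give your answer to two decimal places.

A$10.58

Deferred-dividend DDM. At t=6 the remaining stream is a growing perpetuity with first payment D_7 = 2.98.
V_6 = D_7/(r−g) = 2.98/(0.148−0.025) = 24.2276
P₀ = V_6/(1+r)^6 = 24.2276/(1+0.148)^6 = 10.5842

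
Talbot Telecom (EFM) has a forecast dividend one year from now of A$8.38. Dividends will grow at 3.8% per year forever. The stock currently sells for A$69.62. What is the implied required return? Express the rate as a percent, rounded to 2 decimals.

15.84%

Rearranging the constant-growth DDM: r = D₁/P₀ + g.
r = 8.3800 / 69.62 + 0.038 = 0.12037 + 0.038 = 0.15837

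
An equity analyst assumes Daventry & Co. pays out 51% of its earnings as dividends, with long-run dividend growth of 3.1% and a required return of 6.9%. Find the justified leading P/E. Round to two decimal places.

13.42

Justified leading P/E = b/(r−g) = 0.51/(0.069−0.031) = 13.4211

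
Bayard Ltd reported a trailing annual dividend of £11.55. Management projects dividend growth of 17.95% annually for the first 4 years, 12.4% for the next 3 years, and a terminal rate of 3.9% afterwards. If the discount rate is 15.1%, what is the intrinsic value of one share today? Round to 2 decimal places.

Three-stage DDM. Project D₁…D_7; terminal Gordon value at t=7 with g = 0.039; discount at r = 0.151.
D_1 = 13.6232
D_2 = 16.0686
D_3 = 18.9529
D_4 = 22.3550
D_5 = 25.1270
D_6 = 28.2427
D_7 = 31.7448
TV_7 = 32.9829/(0.151−0.039) = 294.4898
P₀ = Σ Dₜ/(1+r)ᵗ + TV_7/(1+r)^7 = 195.6163

£195.62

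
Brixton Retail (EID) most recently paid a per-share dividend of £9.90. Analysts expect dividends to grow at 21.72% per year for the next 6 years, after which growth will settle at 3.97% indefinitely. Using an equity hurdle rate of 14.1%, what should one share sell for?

£224.70

Two-stage DDM. Project D₁…D_6 at 0.2172, terminal growth 0.0397, discount at r = 0.141.
D_1 = 12.0503
D_2 = 14.6676
D_3 = 17.8534
D_4 = 21.7312
D_5 = 26.4512
D_6 = 32.1964
Terminal value at t=6: TV = D_7/(r−g) = 33.4746/(0.141−0.0397) = 330.4498
P₀ = 12.0503/(1+0.141)^1 + 14.6676/(1+0.141)^2 + 17.8534/(1+0.141)^3 + 21.7312/(1+0.141)^4 + 26.4512/(1+0.141)^5 + 32.1964/(1+0.141)^6 + 330.4498/(1+0.141)^6 = 224.6957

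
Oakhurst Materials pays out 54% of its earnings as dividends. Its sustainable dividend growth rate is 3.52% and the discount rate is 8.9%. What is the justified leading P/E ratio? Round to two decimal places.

10.04

Justified leading P/E = b/(r−g) = 0.54/(0.089−0.0352) = 10.0372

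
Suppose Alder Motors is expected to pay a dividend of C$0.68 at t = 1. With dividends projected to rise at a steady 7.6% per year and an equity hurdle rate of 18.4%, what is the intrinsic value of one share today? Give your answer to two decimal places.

C$6.30

Gordon growth model: P₀ = D₁/(r − g), with D₁ = 0.68 given directly.
P₀ = 0.6800 / (0.184 − 0.076) = 0.6800 / 0.108 = 6.2963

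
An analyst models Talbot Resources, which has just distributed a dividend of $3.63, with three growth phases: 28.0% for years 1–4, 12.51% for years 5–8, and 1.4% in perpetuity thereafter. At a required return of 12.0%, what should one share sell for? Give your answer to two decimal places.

Three-stage DDM. Project D₁…D_8; terminal Gordon value at t=8 with g = 0.014; discount at r = 0.12.
D_1 = 4.6464
D_2 = 5.9474
D_3 = 7.6127
D_4 = 9.7442
D_5 = 10.9632
D_6 = 12.3347
D_7 = 13.8778
D_8 = 15.6139
TV_8 = 15.8325/(0.12−0.014) = 149.3630
P₀ = Σ Dₜ/(1+r)ᵗ + TV_8/(1+r)^8 = 105.8799

$105.88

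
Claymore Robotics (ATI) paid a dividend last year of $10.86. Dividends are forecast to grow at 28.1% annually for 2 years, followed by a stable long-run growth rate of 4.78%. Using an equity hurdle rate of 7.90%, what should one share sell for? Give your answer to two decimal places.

$542.25

Two-stage DDM. Project D₁…D_2 at 0.281, terminal growth 0.0478, discount at r = 0.079.
D_1 = 13.9117
D_2 = 17.8208
Terminal value at t=2: TV = D_3/(r−g) = 18.6727/(0.079−0.0478) = 598.4831
P₀ = 13.9117/(1+0.079)^1 + 17.8208/(1+0.079)^2 + 598.4831/(1+0.079)^2 = 542.2542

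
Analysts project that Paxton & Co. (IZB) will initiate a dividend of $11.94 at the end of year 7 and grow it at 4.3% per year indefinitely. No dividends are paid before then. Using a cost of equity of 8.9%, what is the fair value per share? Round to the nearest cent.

$155.62

Deferred-dividend DDM. At t=6 the remaining stream is a growing perpetuity with first payment D_7 = 11.94.
V_6 = D_7/(r−g) = 11.94/(0.089−0.043) = 259.5652
P₀ = V_6/(1+r)^6 = 259.5652/(1+0.089)^6 = 155.6249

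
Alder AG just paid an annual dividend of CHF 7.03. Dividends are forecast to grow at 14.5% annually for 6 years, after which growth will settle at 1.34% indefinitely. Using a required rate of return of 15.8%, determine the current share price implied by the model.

Two-stage DDM. Project D₁…D_6 at 0.145, terminal growth 0.0134, discount at r = 0.158.
D_1 = 8.0494
D_2 = 9.2165
D_3 = 10.5529
D_4 = 12.0831
D_5 = 13.8351
D_6 = 15.8412
Terminal value at t=6: TV = D_7/(r−g) = 16.0535/(0.158−0.0134) = 111.0199
P₀ = 8.0494/(1+0.158)^1 + 9.2165/(1+0.158)^2 + 10.5529/(1+0.158)^3 + 12.0831/(1+0.158)^4 + 13.8351/(1+0.158)^5 + 15.8412/(1+0.158)^6 + 111.0199/(1+0.158)^6 = 86.5948

CHF 86.59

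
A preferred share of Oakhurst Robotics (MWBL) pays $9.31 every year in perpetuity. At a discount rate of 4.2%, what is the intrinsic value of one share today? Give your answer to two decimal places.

$221.67

Zero-growth DDM (perpetuity): P₀ = D/r = 9.31 / 0.042 = 221.6667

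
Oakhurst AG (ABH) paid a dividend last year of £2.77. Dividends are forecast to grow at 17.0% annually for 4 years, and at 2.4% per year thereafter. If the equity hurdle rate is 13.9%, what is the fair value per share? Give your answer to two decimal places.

£39.32

Two-stage DDM. Project D₁…D_4 at 0.17, terminal growth 0.024, discount at r = 0.139.
D_1 = 3.2409
D_2 = 3.7919
D_3 = 4.4365
D_4 = 5.1907
Terminal value at t=4: TV = D_5/(r−g) = 5.3152/(0.139−0.024) = 46.2195
P₀ = 3.2409/(1+0.139)^1 + 3.7919/(1+0.139)^2 + 4.4365/(1+0.139)^3 + 5.1907/(1+0.139)^4 + 46.2195/(1+0.139)^4 = 39.3166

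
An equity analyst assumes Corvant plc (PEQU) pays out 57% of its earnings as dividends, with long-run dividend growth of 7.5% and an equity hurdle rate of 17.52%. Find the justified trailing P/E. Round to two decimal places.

6.12

Justified trailing P/E = b(1+g)/(r−g) = 0.57×(1+0.075)/(0.1752−0.075) = 6.1153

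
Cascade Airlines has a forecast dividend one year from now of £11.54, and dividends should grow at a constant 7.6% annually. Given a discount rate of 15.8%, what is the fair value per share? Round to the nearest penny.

£140.73

Gordon growth model: P₀ = D₁/(r − g), with D₁ = 11.54 given directly.
P₀ = 11.5400 / (0.158 − 0.076) = 11.5400 / 0.082 = 140.7317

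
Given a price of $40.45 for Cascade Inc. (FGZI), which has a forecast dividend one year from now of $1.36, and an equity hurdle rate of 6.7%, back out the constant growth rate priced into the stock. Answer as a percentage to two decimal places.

3.34%

From P₀ = D₁/(r − g), the implied growth is g = r − D₁/P₀.
g = 0.067 − 1.36/40.45 = 0.067 − 0.03362 = 0.03338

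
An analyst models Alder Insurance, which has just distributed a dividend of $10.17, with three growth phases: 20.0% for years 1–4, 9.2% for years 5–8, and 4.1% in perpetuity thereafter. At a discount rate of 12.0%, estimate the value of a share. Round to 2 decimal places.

Three-stage DDM. Project D₁…D_8; terminal Gordon value at t=8 with g = 0.041; discount at r = 0.12.
D_1 = 12.2040
D_2 = 14.6448
D_3 = 17.5738
D_4 = 21.0885
D_5 = 23.0287
D_6 = 25.1473
D_7 = 27.4608
D_8 = 29.9872
TV_8 = 31.2167/(0.12−0.041) = 395.1483
P₀ = Σ Dₜ/(1+r)ᵗ + TV_8/(1+r)^8 = 258.4164

$258.42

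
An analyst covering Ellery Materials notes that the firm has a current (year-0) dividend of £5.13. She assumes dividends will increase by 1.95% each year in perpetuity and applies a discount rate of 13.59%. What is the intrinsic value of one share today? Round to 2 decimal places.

£44.93

Gordon growth model: P₀ = D₁/(r − g). D₁ = 5.13 × (1 + 0.0195) = 5.2300.
P₀ = 5.2300 / (0.1359 − 0.0195) = 5.2300 / 0.1164 = 44.9316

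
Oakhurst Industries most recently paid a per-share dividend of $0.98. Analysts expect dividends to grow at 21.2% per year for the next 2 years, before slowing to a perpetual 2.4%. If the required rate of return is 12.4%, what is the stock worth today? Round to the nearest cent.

Two-stage DDM. Project D₁…D_2 at 0.212, terminal growth 0.024, discount at r = 0.124.
D_1 = 1.1878
D_2 = 1.4396
Terminal value at t=2: TV = D_3/(r−g) = 1.4741/(0.124−0.024) = 14.7411
P₀ = 1.1878/(1+0.124)^1 + 1.4396/(1+0.124)^2 + 14.7411/(1+0.124)^2 = 13.8642

$13.86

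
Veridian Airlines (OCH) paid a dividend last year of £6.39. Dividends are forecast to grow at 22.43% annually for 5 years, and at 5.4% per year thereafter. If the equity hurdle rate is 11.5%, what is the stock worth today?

Two-stage DDM. Project D₁…D_5 at 0.2243, terminal growth 0.054, discount at r = 0.115.
D_1 = 7.8233
D_2 = 9.5780
D_3 = 11.7264
D_4 = 14.3566
D_5 = 17.5768
Terminal value at t=5: TV = D_6/(r−g) = 18.5260/(0.115−0.054) = 303.7043
P₀ = 7.8233/(1+0.115)^1 + 9.5780/(1+0.115)^2 + 11.7264/(1+0.115)^3 + 14.3566/(1+0.115)^4 + 17.5768/(1+0.115)^5 + 303.7043/(1+0.115)^5 = 218.8965

£218.90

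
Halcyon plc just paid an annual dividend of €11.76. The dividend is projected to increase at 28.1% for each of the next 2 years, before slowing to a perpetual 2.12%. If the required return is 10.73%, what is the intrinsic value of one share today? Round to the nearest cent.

Two-stage DDM. Project D₁…D_2 at 0.281, terminal growth 0.0212, discount at r = 0.1073.
D_1 = 15.0646
D_2 = 19.2977
Terminal value at t=2: TV = D_3/(r−g) = 19.7068/(0.1073−0.0212) = 228.8828
P₀ = 15.0646/(1+0.1073)^1 + 19.2977/(1+0.1073)^2 + 228.8828/(1+0.1073)^2 = 216.0172

€216.02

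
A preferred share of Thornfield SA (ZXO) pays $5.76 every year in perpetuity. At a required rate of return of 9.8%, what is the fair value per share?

$58.78

Zero-growth DDM (perpetuity): P₀ = D/r = 5.76 / 0.098 = 58.7755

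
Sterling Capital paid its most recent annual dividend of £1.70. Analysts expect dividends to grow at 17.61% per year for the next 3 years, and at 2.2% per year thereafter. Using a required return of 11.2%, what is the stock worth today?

Two-stage DDM. Project D₁…D_3 at 0.1761, terminal growth 0.022, discount at r = 0.112.
D_1 = 1.9994
D_2 = 2.3515
D_3 = 2.7656
Terminal value at t=3: TV = D_4/(r−g) = 2.8264/(0.112−0.022) = 31.4044
P₀ = 1.9994/(1+0.112)^1 + 2.3515/(1+0.112)^2 + 2.7656/(1+0.112)^3 + 31.4044/(1+0.112)^3 = 28.5498

£28.55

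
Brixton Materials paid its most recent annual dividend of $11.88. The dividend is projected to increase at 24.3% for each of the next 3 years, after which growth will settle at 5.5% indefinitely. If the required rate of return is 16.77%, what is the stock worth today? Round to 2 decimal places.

Two-stage DDM. Project D₁…D_3 at 0.243, terminal growth 0.055, discount at r = 0.1677.
D_1 = 14.7668
D_2 = 18.3552
D_3 = 22.8155
Terminal value at t=3: TV = D_4/(r−g) = 24.0703/(0.1677−0.055) = 213.5789
P₀ = 14.7668/(1+0.1677)^1 + 18.3552/(1+0.1677)^2 + 22.8155/(1+0.1677)^3 + 213.5789/(1+0.1677)^3 = 174.5793

$174.58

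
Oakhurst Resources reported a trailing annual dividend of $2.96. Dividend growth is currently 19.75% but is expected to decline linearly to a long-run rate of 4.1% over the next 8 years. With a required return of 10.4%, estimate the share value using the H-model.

H-model: P₀ = D₀[(1+g_L) + H(g_S−g_L)]/(r−g_L), with H = 8/2 = 4.
P₀ = 2.96 × [(1+0.041) + 4×(0.1975−0.041)] / (0.104−0.041)
   = 2.96 × 1.6670 / 0.063 = 78.3225

$78.32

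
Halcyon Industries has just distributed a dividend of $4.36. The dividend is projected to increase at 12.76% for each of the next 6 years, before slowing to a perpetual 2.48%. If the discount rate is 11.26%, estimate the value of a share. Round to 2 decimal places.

$82.57

Two-stage DDM. Project D₁…D_6 at 0.1276, terminal growth 0.0248, discount at r = 0.1126.
D_1 = 4.9163
D_2 = 5.5437
D_3 = 6.2510
D_4 = 7.0487
D_5 = 7.9481
D_6 = 8.9622
Terminal value at t=6: TV = D_7/(r−g) = 9.1845/(0.1126−0.0248) = 104.6072
P₀ = 4.9163/(1+0.1126)^1 + 5.5437/(1+0.1126)^2 + 6.2510/(1+0.1126)^3 + 7.0487/(1+0.1126)^4 + 7.9481/(1+0.1126)^5 + 8.9622/(1+0.1126)^6 + 104.6072/(1+0.1126)^6 = 82.5702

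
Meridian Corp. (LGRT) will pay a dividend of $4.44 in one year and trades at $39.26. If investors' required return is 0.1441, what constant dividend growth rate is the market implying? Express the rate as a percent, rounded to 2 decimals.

3.10%

From P₀ = D₁/(r − g), the implied growth is g = r − D₁/P₀.
g = 0.1441 − 4.44/39.26 = 0.1441 − 0.11309 = 0.03101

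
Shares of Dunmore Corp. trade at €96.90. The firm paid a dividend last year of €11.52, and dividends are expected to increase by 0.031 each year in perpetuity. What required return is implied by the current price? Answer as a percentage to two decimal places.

15.36%

Rearranging the constant-growth DDM: r = D₁/P₀ + g.
D₁ = 11.52 × (1 + 0.031) = 11.8771.
r = 11.8771 / 96.90 + 0.031 = 0.12257 + 0.031 = 0.15357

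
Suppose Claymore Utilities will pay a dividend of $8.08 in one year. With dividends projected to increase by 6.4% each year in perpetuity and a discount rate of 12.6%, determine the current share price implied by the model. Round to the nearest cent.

$130.32

Gordon growth model: P₀ = D₁/(r − g), with D₁ = 8.08 given directly.
P₀ = 8.0800 / (0.126 − 0.064) = 8.0800 / 0.062 = 130.3226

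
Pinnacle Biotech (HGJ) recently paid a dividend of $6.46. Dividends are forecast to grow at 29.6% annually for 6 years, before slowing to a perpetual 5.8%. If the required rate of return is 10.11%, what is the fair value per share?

Two-stage DDM. Project D₁…D_6 at 0.296, terminal growth 0.058, discount at r = 0.1011.
D_1 = 8.3722
D_2 = 10.8503
D_3 = 14.0620
D_4 = 18.2244
D_5 = 23.6188
D_6 = 30.6099
Terminal value at t=6: TV = D_7/(r−g) = 32.3853/(0.1011−0.058) = 751.3995
P₀ = 8.3722/(1+0.1011)^1 + 10.8503/(1+0.1011)^2 + 14.0620/(1+0.1011)^3 + 18.2244/(1+0.1011)^4 + 23.6188/(1+0.1011)^5 + 30.6099/(1+0.1011)^6 + 751.3995/(1+0.1011)^6 = 492.8609

$492.86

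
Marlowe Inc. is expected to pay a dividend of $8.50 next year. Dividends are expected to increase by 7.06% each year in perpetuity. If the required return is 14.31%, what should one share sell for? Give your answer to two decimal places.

Gordon growth model: P₀ = D₁/(r − g), with D₁ = 8.50 given directly.
P₀ = 8.5000 / (0.1431 − 0.0706) = 8.5000 / 0.0725 = 117.2414

$117.24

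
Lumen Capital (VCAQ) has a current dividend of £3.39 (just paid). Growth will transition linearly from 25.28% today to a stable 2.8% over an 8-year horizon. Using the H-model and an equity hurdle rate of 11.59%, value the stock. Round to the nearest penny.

£74.33

H-model: P₀ = D₀[(1+g_L) + H(g_S−g_L)]/(r−g_L), with H = 8/2 = 4.
P₀ = 3.39 × [(1+0.028) + 4×(0.2528−0.028)] / (0.1159−0.028)
   = 3.39 × 1.9272 / 0.0879 = 74.3255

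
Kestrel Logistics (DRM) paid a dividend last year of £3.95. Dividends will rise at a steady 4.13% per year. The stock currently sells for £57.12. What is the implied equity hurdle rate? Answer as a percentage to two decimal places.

11.33%

Rearranging the constant-growth DDM: r = D₁/P₀ + g.
D₁ = 3.95 × (1 + 0.0413) = 4.1131.
r = 4.1131 / 57.12 + 0.0413 = 0.07201 + 0.0413 = 0.11331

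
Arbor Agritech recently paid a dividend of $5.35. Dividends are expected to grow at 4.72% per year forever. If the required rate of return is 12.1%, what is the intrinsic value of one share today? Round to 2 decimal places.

$75.91

Gordon growth model: P₀ = D₁/(r − g). D₁ = 5.35 × (1 + 0.0472) = 5.6025.
P₀ = 5.6025 / (0.121 − 0.0472) = 5.6025 / 0.0738 = 75.9149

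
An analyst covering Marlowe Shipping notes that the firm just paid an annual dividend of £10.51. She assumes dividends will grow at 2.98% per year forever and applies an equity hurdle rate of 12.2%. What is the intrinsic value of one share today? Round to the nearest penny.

Gordon growth model: P₀ = D₁/(r − g). D₁ = 10.51 × (1 + 0.0298) = 10.8232.
P₀ = 10.8232 / (0.122 − 0.0298) = 10.8232 / 0.0922 = 117.3883

£117.39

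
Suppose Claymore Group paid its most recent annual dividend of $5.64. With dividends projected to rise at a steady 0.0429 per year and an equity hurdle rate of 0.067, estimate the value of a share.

$244.06

Gordon growth model: P₀ = D₁/(r − g). D₁ = 5.64 × (1 + 0.0429) = 5.8820.
P₀ = 5.8820 / (0.067 − 0.0429) = 5.8820 / 0.0241 = 244.0646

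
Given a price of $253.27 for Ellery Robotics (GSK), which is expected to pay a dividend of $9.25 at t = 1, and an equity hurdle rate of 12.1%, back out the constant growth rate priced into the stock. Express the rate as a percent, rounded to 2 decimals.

8.45%

From P₀ = D₁/(r − g), the implied growth is g = r − D₁/P₀.
g = 0.121 − 9.25/253.27 = 0.121 − 0.03652 = 0.08448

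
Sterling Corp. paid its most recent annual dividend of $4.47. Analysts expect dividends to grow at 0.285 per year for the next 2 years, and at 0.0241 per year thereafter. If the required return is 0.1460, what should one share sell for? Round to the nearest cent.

$57.85

Two-stage DDM. Project D₁…D_2 at 0.285, terminal growth 0.0241, discount at r = 0.146.
D_1 = 5.7439
D_2 = 7.3810
Terminal value at t=2: TV = D_3/(r−g) = 7.5589/(0.146−0.0241) = 62.0087
P₀ = 5.7439/(1+0.146)^1 + 7.3810/(1+0.146)^2 + 62.0087/(1+0.146)^2 = 57.8476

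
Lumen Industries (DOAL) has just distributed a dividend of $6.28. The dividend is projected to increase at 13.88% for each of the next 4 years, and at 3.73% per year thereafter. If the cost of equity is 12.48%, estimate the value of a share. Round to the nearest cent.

Two-stage DDM. Project D₁…D_4 at 0.1388, terminal growth 0.0373, discount at r = 0.1248.
D_1 = 7.1517
D_2 = 8.1443
D_3 = 9.2747
D_4 = 10.5621
Terminal value at t=4: TV = D_5/(r−g) = 10.9560/(0.1248−0.0373) = 125.2120
P₀ = 7.1517/(1+0.1248)^1 + 8.1443/(1+0.1248)^2 + 9.2747/(1+0.1248)^3 + 10.5621/(1+0.1248)^4 + 125.2120/(1+0.1248)^4 = 104.1363

$104.14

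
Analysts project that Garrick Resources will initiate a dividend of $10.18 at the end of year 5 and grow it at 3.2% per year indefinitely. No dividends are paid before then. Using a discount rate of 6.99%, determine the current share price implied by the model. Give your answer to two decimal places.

$204.99

Deferred-dividend DDM. At t=4 the remaining stream is a growing perpetuity with first payment D_5 = 10.18.
V_4 = D_5/(r−g) = 10.18/(0.0699−0.032) = 268.6016
P₀ = V_4/(1+r)^4 = 268.6016/(1+0.0699)^4 = 204.9915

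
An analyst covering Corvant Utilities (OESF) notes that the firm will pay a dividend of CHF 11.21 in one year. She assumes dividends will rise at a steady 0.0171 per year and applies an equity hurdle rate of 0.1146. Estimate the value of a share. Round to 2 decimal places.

Gordon growth model: P₀ = D₁/(r − g), with D₁ = 11.21 given directly.
P₀ = 11.2100 / (0.1146 − 0.0171) = 11.2100 / 0.0975 = 114.9744

CHF 114.97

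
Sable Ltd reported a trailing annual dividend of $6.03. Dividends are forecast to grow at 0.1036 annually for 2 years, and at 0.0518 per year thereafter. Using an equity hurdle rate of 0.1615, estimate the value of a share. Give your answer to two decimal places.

Two-stage DDM. Project D₁…D_2 at 0.1036, terminal growth 0.0518, discount at r = 0.1615.
D_1 = 6.6547
D_2 = 7.3441
Terminal value at t=2: TV = D_3/(r−g) = 7.7246/(0.1615−0.0518) = 70.4153
P₀ = 6.6547/(1+0.1615)^1 + 7.3441/(1+0.1615)^2 + 70.4153/(1+0.1615)^2 = 63.3682

$63.37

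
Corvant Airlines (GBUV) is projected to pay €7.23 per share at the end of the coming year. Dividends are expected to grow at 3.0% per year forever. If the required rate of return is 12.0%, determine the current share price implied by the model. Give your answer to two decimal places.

€80.33

Gordon growth model: P₀ = D₁/(r − g), with D₁ = 7.23 given directly.
P₀ = 7.2300 / (0.12 − 0.03) = 7.2300 / 0.09 = 80.3333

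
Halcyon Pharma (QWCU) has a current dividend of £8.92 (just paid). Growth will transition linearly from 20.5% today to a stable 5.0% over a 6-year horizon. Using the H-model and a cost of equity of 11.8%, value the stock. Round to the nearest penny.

£198.73

H-model: P₀ = D₀[(1+g_L) + H(g_S−g_L)]/(r−g_L), with H = 6/2 = 3.
P₀ = 8.92 × [(1+0.05) + 3×(0.205−0.05)] / (0.118−0.05)
   = 8.92 × 1.5150 / 0.068 = 198.7324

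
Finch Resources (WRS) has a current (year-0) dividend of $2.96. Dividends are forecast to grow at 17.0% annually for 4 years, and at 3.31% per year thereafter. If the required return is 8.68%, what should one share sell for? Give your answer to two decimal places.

$90.78

Two-stage DDM. Project D₁…D_4 at 0.17, terminal growth 0.0331, discount at r = 0.0868.
D_1 = 3.4632
D_2 = 4.0519
D_3 = 4.7408
D_4 = 5.5467
Terminal value at t=4: TV = D_5/(r−g) = 5.7303/(0.0868−0.0331) = 106.7095
P₀ = 3.4632/(1+0.0868)^1 + 4.0519/(1+0.0868)^2 + 4.7408/(1+0.0868)^3 + 5.5467/(1+0.0868)^4 + 106.7095/(1+0.0868)^4 = 90.7763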